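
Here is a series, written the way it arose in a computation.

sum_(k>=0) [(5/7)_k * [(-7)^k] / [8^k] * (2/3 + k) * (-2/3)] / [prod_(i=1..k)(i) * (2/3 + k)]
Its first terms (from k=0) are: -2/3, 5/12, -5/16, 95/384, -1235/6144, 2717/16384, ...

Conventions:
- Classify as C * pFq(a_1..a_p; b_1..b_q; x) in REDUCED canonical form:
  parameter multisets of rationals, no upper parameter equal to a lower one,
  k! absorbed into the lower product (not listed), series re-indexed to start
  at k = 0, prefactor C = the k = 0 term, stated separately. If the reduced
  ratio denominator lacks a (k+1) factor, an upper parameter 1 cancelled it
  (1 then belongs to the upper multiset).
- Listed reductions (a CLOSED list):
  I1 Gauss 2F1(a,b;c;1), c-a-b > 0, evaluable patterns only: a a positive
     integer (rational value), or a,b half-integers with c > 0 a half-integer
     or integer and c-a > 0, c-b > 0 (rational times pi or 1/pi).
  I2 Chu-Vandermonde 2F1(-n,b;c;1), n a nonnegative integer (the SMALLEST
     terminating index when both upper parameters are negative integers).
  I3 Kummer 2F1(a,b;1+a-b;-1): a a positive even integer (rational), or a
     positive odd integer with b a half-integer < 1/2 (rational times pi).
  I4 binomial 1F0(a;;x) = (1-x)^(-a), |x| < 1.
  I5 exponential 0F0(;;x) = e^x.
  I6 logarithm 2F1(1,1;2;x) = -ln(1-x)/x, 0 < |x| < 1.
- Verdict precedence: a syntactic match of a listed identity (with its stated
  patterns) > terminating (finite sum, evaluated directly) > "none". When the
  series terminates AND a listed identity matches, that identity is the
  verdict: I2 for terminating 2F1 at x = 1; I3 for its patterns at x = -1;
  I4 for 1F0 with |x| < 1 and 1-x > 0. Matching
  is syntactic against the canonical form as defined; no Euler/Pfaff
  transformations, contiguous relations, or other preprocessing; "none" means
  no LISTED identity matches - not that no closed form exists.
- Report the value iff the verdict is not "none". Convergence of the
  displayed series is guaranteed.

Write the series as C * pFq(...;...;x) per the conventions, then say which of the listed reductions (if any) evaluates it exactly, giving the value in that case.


With C = -2/3: the canonical form is 1F0(5/7; -; -7/8). Verdict (x = -7/8): the binomial series (I4) applies (the 1F0 binomial series: exponent -5/7, x = -7/8). Value: (-2/3) * (15/8)^(-5/7).

The tell: t_0 = -2/3 here, and k + 2/3 divides numerator and denominator alike; C = -2/3, x = -7/8 after cancelling.
Term ratio: r(k) = (-7/8) * (k+5/7) / [(k+1)] - poly over poly, x = (-7/8) from leading terms; C = -2/3 at k = 0.


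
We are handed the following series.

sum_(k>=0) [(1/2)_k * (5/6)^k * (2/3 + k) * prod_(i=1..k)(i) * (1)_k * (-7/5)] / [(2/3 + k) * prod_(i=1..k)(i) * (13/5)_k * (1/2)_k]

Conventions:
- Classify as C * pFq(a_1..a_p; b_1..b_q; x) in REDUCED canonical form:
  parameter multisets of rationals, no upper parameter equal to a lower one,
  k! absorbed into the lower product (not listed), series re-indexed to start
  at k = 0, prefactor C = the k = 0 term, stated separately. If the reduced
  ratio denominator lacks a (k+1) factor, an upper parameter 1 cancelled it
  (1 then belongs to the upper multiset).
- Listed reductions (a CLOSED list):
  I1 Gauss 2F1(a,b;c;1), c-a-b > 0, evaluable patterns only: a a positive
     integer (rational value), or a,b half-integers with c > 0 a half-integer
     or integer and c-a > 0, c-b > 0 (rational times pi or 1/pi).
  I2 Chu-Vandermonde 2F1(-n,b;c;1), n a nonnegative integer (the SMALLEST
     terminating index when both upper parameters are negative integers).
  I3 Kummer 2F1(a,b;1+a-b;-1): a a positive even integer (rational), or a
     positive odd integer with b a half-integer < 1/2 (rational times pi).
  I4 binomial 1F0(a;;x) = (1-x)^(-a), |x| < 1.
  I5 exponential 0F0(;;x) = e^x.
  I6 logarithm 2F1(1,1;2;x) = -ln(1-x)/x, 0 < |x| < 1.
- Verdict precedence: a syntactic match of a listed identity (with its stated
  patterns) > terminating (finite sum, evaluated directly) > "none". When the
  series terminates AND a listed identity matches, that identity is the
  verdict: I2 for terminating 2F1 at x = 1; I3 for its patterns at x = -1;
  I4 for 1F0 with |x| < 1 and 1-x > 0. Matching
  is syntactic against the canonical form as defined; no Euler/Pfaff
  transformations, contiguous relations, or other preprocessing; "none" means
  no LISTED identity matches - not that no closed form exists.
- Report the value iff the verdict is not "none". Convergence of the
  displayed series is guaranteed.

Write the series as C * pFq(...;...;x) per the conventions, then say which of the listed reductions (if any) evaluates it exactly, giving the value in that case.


Prefactor -7/5, argument 5/6: 2F1 with upper {1, 1} over lower {13/5}. Verdict: none. Every listed pattern misses the 2F1 form at 5/6, upper {1, 1}.

First insight: t_0 being -7/5, the parameter 1/2 appears in both the upper and lower lists and cancels (alongside the other common factor).
Ratio: r(k) = (5/6) * (k+1) (k+1) / [(k+13/5) (k+1)] - rational in k, leading ratio (5/6); with t_0 = -7/5, classification follows.


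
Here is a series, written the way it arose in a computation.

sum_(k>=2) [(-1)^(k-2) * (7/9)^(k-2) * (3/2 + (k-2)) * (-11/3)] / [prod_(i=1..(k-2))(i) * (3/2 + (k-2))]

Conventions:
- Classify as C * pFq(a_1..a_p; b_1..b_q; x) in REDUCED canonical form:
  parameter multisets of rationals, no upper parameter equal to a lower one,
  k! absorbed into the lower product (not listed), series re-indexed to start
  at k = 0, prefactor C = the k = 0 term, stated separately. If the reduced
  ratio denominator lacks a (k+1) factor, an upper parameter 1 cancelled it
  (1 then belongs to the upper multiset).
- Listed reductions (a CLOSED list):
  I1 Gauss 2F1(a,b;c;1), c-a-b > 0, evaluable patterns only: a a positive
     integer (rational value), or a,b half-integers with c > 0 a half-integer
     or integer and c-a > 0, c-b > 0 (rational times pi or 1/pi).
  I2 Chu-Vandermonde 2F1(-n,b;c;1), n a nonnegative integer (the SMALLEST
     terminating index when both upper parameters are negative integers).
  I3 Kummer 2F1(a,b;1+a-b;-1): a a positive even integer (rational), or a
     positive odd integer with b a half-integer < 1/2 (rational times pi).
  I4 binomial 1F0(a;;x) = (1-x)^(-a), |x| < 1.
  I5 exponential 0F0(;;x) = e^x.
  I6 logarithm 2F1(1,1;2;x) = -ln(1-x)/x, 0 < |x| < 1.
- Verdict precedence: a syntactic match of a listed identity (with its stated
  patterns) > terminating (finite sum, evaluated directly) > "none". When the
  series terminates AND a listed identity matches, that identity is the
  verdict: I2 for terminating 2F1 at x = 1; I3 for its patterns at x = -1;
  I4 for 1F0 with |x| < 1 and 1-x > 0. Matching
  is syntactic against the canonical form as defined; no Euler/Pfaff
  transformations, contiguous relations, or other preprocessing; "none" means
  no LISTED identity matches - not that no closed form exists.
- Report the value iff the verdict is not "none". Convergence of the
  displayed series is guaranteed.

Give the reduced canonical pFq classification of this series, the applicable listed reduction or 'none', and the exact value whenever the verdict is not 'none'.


At argument -7/9: a 0F0 with upper {-}, lower {-}, scaled by C = -11/3. Verdict: the I5 exponential reduction applies (the 0F0 exponential series at x = -7/9). Its exact value is (-11/3) * e^(-7/9).

The tell: t_0 = -11/3 here, and the factor k + 3/2 cancels (top and bottom), leaving C = -11/3, x = -7/9.
Term ratio: r(k) = (-7/9) * 1 / [(k+1)] - poly over poly, x = (-7/9) from leading terms; C = -11/3 at k = 0.


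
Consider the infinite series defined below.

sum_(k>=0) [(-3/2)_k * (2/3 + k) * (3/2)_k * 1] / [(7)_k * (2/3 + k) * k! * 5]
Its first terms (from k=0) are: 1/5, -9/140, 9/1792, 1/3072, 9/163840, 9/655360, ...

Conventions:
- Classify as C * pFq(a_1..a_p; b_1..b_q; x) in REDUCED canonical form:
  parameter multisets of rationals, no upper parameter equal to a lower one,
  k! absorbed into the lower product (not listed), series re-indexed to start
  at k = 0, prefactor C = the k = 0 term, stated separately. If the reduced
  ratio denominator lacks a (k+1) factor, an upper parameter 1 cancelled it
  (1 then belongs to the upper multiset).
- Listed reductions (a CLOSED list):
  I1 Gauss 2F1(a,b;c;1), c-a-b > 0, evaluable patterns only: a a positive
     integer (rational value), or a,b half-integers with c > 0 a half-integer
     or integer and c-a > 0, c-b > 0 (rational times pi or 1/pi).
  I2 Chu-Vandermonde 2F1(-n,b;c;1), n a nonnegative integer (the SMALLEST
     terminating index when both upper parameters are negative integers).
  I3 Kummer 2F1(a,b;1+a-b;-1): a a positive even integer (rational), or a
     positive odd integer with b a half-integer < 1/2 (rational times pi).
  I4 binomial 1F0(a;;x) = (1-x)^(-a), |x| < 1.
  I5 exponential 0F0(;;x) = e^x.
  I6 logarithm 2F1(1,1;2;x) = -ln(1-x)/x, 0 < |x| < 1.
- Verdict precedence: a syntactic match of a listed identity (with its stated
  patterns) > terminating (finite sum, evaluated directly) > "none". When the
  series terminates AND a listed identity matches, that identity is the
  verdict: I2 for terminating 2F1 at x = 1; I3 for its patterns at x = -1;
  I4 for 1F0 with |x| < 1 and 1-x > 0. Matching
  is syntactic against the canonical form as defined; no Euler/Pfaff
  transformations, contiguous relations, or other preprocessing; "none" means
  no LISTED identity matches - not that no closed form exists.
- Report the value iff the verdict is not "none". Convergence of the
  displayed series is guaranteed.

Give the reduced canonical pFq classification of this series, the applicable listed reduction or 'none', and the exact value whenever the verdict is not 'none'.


Prefactor 1/5, argument 1: 2F1 with upper {-3/2, 3/2} over lower {7}. Verdict: Gauss's theorem I1 (half-integer case) matches (x = 1; upper {-3/2, 3/2} half-integers, c = 7 in the evaluable pattern). Its exact value is (2097152/4729725) / pi.

The tell: x = 1 and the constant factors (prefactor 1/5) combine into one prefactor.
Term ratio: r(k) = 1 * (k-3/2) (k+3/2) / [(k+7) (k+1)] - rational in k, leading ratio 1; with t_0 = 1/5, classification follows.


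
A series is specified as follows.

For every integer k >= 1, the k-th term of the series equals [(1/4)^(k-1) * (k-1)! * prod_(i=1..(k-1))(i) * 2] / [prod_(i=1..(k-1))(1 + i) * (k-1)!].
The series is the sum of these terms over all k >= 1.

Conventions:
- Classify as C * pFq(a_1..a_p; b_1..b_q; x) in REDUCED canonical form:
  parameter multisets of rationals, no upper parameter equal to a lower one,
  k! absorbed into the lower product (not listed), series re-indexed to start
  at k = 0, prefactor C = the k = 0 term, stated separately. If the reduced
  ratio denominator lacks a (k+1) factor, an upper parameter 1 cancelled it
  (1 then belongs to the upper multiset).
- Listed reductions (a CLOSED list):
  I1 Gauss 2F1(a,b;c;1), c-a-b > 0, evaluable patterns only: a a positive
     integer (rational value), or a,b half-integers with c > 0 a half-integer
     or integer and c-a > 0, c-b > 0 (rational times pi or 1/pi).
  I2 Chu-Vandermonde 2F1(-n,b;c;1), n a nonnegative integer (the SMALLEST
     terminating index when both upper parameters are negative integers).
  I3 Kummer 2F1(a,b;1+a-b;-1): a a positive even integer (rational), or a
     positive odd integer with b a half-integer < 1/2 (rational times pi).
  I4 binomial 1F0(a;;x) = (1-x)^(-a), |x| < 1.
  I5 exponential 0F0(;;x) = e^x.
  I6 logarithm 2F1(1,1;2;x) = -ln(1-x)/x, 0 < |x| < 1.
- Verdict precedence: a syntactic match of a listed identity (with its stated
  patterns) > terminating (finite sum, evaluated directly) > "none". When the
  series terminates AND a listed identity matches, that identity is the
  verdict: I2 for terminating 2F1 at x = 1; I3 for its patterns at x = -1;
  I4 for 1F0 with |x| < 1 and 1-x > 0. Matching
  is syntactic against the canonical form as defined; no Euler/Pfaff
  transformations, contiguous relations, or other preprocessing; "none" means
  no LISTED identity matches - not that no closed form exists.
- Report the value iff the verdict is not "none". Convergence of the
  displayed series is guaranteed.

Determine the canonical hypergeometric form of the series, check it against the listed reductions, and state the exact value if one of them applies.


Prefactor 2, argument 1/4: 2F1 with upper {1, 1} over lower {2}. Verdict: the logarithmic series (I6) applies (the logarithm: parameters (1,1;2), x = 1/4). Exact value: (-8) * ln(3/4).

Key observation: t_0 = 2 here, and the lower running product (C = 2, x = 1/4) is a rising factorial.
Consecutive-term ratio: r(k) = (1/4) * (k+1) (k+1) / [(k+2) (k+1)] - rational in k, leading ratio (1/4); with t_0 = 2, classification follows.


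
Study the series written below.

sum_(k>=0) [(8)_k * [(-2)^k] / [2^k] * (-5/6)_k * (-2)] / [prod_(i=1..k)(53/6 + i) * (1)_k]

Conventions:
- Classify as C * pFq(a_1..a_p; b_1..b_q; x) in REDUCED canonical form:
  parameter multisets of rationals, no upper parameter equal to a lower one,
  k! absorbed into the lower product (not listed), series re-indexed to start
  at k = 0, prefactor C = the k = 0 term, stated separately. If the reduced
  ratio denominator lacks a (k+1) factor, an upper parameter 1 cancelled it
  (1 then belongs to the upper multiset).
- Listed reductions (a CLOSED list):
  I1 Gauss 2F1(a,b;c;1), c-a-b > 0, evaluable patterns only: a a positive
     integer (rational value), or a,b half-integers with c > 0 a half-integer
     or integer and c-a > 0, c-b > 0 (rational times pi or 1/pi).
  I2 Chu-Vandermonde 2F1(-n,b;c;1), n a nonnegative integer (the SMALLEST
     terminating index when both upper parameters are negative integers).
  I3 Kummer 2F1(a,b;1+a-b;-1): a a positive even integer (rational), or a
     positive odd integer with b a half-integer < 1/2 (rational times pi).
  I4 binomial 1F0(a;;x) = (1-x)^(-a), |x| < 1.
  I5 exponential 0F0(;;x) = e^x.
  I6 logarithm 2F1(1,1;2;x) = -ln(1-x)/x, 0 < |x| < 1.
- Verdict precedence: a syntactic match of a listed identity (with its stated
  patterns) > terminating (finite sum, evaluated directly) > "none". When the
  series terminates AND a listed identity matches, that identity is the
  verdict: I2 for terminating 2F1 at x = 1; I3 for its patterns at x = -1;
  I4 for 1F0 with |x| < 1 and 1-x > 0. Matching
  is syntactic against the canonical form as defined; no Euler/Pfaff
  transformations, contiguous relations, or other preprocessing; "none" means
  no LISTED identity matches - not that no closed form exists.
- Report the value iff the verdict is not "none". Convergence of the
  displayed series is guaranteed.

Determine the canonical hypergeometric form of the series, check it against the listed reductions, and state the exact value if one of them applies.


Canonical form: C = -2 times 2F1 with upper {-5/6, 8}, lower {59/6}, x = -1. Verdict: Kummer's theorem (I3) applies (x = -1; c = 59/6 equals 1+a-b for upper {-5/6, 8}: listed pattern). Hence: -102131/31104.

The tell: t_0 being -2, (1)_k (C = -2) is k! itself.
Adjacent-term ratio: r(k) = (-1) * (k-5/6) (k+8) / [(k+59/6) (k+1)] - poly over poly, x = (-1) from leading terms; C = -2 at k = 0.


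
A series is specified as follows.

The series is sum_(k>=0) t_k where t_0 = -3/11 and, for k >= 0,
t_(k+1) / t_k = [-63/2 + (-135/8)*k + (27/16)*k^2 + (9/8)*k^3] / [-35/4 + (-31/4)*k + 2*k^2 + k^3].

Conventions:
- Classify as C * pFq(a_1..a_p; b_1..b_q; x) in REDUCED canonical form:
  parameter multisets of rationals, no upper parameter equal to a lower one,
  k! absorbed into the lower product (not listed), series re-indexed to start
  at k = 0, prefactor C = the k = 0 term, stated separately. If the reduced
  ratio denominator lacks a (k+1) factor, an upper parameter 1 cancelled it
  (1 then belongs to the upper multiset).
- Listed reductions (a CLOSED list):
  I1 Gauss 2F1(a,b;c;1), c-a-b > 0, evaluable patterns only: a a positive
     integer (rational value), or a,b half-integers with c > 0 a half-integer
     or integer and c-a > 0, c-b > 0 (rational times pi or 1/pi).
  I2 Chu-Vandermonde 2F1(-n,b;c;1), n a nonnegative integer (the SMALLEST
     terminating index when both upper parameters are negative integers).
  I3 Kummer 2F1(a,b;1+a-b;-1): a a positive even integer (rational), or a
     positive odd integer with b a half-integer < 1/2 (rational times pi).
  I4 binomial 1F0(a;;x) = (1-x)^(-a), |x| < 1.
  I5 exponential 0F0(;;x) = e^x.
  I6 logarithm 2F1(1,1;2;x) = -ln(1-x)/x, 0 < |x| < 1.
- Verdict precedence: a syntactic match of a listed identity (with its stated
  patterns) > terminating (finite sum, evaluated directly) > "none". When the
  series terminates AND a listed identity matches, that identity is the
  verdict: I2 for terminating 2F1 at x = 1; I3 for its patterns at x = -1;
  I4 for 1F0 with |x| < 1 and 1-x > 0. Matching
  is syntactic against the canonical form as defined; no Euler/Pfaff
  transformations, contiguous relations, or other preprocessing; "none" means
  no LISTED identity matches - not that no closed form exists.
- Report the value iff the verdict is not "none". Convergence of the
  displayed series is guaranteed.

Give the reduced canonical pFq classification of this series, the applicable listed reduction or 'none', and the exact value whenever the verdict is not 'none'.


Prefactor -3/11, argument 9/8: 2F1 with upper {-4, 2} over lower {-5/2}. Verdict: terminating. With -4 upstairs the series is a 5-term polynomial sum; evaluated term by term. Its exact value is 55383/1760.

Structural cue: x = (9/8) and the parameter 7/2 appears in both the upper and lower lists and cancels.
Consecutive-term ratio: r(k) = (9/8) * (k-4) (k+2) / [(k-5/2) (k+1)] ; factor over Q: parameters, x = (9/8), and C = -3/11.


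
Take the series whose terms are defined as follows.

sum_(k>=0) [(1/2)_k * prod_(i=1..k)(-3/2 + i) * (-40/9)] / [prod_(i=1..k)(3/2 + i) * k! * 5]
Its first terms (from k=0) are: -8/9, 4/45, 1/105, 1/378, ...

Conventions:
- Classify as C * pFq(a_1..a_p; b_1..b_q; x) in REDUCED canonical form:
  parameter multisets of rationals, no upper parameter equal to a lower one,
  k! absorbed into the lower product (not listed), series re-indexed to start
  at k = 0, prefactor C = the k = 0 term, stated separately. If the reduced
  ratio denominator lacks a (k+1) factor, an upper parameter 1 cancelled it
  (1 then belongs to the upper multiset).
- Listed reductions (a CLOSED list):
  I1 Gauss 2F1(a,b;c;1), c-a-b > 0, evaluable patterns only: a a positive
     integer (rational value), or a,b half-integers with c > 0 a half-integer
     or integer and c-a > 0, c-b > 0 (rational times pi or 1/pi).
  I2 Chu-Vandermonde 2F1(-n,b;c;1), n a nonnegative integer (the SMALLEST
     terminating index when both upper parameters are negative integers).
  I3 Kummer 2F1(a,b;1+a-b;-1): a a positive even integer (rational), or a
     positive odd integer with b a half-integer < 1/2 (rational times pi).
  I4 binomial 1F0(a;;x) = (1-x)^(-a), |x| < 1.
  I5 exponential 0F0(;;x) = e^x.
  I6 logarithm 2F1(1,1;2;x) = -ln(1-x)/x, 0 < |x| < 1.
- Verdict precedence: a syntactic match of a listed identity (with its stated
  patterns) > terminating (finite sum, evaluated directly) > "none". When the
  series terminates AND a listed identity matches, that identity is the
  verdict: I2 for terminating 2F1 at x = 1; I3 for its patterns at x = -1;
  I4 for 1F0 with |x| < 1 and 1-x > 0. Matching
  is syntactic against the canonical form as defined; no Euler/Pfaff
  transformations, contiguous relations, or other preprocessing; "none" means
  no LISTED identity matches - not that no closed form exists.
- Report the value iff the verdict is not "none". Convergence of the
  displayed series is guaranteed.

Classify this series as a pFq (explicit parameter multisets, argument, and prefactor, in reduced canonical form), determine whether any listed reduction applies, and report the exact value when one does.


First insight: t_0 = -8/9 here, and the lower running product (C = -8/9) is a rising factorial.
Step ratio: r(k) = 1 * (k-1/2) (k+1/2) / [(k+5/2) (k+1)] - rational in k, leading ratio 1; with t_0 = -8/9, classification follows.

With C = -8/9: the canonical form is 2F1(-1/2, 1/2; 5/2; 1). Verdict: the half-integer Gauss pattern (I1) fires (x = 1; upper {-1/2, 1/2} half-integers, c = 5/2 in the evaluable pattern). Hence: (-1/4) * pi.


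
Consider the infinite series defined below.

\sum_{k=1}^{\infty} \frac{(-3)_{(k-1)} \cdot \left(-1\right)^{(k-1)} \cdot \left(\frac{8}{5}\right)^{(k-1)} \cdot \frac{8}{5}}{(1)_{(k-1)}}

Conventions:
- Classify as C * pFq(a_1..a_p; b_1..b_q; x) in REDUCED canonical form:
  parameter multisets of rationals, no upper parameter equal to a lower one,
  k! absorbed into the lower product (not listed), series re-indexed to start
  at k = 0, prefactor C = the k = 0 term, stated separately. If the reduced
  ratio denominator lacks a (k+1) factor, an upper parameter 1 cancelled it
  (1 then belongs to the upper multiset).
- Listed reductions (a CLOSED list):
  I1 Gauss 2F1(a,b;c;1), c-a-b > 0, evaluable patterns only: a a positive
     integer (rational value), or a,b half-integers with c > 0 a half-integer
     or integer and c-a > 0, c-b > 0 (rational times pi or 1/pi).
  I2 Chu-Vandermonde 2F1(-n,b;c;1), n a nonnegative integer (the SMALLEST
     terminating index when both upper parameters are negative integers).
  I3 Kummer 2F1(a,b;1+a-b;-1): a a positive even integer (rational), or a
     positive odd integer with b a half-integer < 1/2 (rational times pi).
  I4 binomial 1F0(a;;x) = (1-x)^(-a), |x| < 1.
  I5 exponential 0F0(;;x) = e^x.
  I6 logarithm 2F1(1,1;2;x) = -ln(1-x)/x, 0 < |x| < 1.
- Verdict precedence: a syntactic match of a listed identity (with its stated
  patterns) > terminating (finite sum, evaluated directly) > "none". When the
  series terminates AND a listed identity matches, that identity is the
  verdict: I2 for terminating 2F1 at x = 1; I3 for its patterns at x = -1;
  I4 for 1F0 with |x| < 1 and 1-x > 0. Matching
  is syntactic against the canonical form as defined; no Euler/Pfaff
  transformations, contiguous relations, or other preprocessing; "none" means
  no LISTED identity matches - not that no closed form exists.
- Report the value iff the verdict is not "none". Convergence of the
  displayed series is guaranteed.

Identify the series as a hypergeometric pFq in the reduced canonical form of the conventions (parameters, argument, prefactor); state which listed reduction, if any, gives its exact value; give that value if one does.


This is \frac{8}{5} * 1F0(-3; -; -\frac{8}{5}) in reduced canonical form. Verdict: terminating at k = 3: the factor (-3)_k kills every later term; summing the 4 survivors is exact. Exact value: \frac{17576}{625}.

Key observation: with t_0 = \frac{8}{5}, the (-1)^k factor (prefactor 8/5) folds into the argument's sign.
Consecutive-term ratio: r(k) = -\frac{8}{5} * (k-3) / [(k+1)] - rational; roots negated = parameters, x = -\frac{8}{5}, C = \frac{8}{5}.


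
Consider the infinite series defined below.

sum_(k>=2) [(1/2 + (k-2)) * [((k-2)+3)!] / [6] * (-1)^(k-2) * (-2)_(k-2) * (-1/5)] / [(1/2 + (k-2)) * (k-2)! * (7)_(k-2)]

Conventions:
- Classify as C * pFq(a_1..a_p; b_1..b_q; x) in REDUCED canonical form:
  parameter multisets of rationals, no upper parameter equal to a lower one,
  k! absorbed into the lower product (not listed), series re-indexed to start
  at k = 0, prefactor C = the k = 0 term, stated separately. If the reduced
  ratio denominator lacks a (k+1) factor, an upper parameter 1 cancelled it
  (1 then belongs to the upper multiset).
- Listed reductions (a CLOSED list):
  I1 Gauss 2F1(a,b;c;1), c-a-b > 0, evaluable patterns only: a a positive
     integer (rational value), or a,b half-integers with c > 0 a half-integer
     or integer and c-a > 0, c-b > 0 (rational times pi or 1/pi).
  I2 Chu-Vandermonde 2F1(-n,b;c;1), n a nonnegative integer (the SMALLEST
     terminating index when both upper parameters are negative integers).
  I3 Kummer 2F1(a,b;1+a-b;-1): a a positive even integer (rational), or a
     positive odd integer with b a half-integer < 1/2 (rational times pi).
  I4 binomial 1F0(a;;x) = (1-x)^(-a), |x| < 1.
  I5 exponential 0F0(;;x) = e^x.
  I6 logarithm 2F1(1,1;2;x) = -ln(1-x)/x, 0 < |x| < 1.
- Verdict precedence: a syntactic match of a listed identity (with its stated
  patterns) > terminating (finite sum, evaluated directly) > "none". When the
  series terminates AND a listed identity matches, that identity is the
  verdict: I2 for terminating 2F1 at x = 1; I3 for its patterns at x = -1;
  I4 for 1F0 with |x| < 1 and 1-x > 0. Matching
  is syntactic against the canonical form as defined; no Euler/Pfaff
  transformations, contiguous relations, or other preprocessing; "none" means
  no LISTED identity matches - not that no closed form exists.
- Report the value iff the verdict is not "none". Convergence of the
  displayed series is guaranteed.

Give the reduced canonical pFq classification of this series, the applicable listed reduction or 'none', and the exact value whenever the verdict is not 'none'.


x = -1 here; the reduced form reads 2F1, upper {-2, 4}, lower {7}, C = -1/5. Verdict: Kummer (I3) applies (x = -1; c = 7 equals 1+a-b for upper {-2, 4}: listed pattern). Sum: -1/2.

Key step: x = (-1) and the factorial ratio (C = -1/5, x = -1) (k+a-1)!/(a-1)! is a rising factorial (a)_k.
Consecutive-term ratio: r(k) = (-1) * (k-2) (k+4) / [(k+7) (k+1)] ; factor over Q: parameters, x = (-1), and C = -1/5.


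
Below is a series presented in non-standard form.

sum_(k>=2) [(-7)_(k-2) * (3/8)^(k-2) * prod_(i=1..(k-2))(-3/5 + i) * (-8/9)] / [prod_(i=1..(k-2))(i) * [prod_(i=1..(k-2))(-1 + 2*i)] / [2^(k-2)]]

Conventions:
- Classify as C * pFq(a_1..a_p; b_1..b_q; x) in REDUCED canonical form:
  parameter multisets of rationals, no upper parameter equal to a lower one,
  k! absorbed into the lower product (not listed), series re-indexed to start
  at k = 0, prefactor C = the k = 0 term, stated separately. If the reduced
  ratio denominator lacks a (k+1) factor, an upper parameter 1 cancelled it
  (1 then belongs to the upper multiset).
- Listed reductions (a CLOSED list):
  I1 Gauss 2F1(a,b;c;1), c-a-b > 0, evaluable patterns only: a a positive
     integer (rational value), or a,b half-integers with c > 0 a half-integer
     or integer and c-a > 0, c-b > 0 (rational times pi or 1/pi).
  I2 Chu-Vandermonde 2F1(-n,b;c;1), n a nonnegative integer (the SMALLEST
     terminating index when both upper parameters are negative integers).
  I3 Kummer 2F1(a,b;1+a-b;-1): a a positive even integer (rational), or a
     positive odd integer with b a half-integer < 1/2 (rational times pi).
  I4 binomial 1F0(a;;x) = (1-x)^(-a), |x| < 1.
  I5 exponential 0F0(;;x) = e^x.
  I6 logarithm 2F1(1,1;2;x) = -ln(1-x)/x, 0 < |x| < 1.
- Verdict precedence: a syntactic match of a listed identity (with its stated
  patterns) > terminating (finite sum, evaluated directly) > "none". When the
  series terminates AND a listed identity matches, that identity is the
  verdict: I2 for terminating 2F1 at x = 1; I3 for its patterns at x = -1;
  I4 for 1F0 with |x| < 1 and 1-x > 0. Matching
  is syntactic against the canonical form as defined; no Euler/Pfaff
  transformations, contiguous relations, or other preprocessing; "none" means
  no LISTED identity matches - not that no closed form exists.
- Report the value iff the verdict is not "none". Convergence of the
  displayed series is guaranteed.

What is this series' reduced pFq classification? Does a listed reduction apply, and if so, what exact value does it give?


First insight: from the first term -8/9: the product of the first k integers (C = -8/9, x = 3/8) is k!.
Term ratio: r(k) = (3/8) * (k-7) (k+2/5) / [(k+1/2) (k+1)] - rational; roots negated = parameters, x = (3/8), C = -8/9.

The series (x = 3/8) is 2F1: upper {-7, 2/5}, lower {1/2}, prefactor -8/9. Verdict: terminating. With -7 upstairs the series is a 8-term polynomial sum; evaluated term by term. Its exact value is -221321449/1462500000.


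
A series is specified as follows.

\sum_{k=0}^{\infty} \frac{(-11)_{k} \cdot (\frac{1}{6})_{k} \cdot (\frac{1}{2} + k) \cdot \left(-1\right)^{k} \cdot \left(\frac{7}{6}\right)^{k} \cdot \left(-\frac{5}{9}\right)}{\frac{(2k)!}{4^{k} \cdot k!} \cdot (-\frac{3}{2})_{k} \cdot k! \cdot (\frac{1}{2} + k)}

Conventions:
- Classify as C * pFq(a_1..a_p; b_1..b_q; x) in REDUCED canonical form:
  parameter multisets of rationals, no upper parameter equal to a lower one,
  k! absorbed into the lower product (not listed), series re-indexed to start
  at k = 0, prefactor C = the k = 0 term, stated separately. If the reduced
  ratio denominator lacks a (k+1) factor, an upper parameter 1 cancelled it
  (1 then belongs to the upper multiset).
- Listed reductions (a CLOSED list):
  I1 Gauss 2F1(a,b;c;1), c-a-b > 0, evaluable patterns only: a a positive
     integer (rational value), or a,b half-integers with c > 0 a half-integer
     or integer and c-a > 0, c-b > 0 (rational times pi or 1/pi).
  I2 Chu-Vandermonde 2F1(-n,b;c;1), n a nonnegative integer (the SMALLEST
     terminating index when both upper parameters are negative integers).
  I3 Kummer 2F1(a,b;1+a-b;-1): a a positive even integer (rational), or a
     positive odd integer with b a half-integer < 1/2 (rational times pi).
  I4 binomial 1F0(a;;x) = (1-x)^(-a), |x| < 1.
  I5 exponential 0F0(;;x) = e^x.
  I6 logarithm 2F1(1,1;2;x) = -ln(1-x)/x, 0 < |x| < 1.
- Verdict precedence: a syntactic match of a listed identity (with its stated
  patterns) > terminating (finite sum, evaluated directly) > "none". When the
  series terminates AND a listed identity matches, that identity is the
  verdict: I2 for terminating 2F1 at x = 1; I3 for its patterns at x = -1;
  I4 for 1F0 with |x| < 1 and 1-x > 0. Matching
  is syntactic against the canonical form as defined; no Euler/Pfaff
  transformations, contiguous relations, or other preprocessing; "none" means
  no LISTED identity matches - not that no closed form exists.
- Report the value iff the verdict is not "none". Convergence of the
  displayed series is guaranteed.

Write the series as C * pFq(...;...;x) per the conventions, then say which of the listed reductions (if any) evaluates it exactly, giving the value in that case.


With C = -\frac{5}{9}: the canonical form is 2F2(-11, \frac{1}{6}; -\frac{3}{2}, \frac{1}{2}; -\frac{7}{6}). Verdict: terminating (-11 upstairs). 12 nonzero terms in all; added directly. Exact value: -\frac{224237329118055503505280}{689217888102120297063}.

The tell: with t_0 = -\frac{5}{9}, the lower (2k)!/(4^k k!) block (C = -5/9, x = -7/6) is (1/2)_k.
Consecutive-term ratio: r(k) = -\frac{7}{6} * (k-11) (k+\frac{1}{6}) / [(k-\frac{3}{2}) (k+\frac{1}{2}) (k+1)] - rational; roots negated = parameters, x = -\frac{7}{6}, C = -\frac{5}{9}.


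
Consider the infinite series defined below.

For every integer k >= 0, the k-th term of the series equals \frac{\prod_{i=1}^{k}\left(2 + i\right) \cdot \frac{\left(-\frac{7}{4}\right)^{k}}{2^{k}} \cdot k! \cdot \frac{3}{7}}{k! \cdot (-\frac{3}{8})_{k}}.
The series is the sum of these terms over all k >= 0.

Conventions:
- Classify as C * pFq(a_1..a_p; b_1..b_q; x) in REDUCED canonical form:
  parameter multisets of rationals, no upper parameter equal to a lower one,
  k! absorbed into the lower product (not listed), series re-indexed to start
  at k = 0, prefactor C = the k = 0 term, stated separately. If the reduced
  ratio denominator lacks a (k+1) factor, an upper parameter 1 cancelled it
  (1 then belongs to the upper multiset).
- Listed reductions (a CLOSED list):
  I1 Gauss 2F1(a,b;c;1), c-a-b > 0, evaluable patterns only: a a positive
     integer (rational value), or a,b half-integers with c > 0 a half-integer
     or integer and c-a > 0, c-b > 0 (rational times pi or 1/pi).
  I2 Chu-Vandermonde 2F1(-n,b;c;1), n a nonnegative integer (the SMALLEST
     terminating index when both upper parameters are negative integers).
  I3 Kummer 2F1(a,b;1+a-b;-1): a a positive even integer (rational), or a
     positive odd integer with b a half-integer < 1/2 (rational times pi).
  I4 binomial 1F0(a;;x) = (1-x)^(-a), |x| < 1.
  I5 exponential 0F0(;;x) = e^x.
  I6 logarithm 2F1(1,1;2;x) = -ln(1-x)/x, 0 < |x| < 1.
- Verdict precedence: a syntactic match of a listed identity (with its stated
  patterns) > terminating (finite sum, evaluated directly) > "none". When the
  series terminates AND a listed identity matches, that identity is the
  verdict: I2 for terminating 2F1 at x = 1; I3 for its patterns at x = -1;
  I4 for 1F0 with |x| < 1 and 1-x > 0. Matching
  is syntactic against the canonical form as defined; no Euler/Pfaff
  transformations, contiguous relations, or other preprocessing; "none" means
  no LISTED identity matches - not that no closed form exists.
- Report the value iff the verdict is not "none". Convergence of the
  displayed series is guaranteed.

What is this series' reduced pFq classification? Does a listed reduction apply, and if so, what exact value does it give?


Canonical form: C = \frac{3}{7} times 2F1 with upper {1, 3}, lower {-\frac{3}{8}}, x = -\frac{7}{8}. Verdict: none here - no I1-I6 shape fits x = -\frac{7}{8} with lower {-\frac{3}{8}}.

Key observation: x = -\frac{7}{8} and the two k-th powers (C = 3/7, x = -7/8) combine into one argument.
Ratio: r(k) = -\frac{7}{8} * (k+1) (k+3) / [(k-\frac{3}{8}) (k+1)] - rational in k. x = -\frac{7}{8}; t_0 = \frac{3}{7}; negate the roots.


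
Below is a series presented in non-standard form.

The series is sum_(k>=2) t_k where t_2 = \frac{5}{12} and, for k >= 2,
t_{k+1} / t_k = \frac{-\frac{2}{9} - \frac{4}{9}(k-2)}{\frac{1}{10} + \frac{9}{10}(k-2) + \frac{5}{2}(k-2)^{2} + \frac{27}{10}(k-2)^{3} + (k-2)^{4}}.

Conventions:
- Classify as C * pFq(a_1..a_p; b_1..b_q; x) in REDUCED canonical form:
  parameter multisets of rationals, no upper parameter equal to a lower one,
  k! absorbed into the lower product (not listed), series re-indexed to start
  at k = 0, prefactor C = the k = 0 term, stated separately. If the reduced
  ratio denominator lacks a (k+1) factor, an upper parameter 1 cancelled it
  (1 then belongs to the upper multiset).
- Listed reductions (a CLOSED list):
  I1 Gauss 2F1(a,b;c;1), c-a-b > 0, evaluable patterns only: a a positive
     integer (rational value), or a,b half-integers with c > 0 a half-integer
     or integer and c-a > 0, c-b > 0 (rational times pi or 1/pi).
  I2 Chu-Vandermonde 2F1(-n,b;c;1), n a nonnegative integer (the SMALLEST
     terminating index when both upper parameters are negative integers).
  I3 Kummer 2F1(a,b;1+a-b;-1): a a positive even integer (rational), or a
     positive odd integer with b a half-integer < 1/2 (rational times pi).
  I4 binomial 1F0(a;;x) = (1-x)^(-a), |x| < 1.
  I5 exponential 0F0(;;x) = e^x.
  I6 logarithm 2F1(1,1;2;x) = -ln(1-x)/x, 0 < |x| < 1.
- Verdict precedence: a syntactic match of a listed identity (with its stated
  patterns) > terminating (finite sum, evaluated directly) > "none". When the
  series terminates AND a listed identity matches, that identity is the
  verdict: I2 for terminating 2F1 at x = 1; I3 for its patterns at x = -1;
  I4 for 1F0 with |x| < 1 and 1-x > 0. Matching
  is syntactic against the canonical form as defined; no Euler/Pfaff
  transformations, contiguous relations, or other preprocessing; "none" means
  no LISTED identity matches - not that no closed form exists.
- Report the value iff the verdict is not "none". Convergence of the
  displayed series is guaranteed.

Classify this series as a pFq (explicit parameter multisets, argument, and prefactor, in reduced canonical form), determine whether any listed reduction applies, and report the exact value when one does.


Prefactor \frac{5}{12}, argument -\frac{4}{9}: 0F2 with upper {-} over lower {\frac{1}{5}, 1}. Verdict: none - at argument -\frac{4}{9} the multisets {-} ; {\frac{1}{5}, 1} match no listed identity.

Structural cue: from the first term \frac{5}{12}: the expanded ratio factors over Q; C = 5/12, roots give parameters.
Step ratio: r(k) = -\frac{4}{9} * 1 / [(k+\frac{1}{5}) (k+1) (k+1)] - poly over poly, x = -\frac{4}{9} from leading terms; C = \frac{5}{12} at k = 0.


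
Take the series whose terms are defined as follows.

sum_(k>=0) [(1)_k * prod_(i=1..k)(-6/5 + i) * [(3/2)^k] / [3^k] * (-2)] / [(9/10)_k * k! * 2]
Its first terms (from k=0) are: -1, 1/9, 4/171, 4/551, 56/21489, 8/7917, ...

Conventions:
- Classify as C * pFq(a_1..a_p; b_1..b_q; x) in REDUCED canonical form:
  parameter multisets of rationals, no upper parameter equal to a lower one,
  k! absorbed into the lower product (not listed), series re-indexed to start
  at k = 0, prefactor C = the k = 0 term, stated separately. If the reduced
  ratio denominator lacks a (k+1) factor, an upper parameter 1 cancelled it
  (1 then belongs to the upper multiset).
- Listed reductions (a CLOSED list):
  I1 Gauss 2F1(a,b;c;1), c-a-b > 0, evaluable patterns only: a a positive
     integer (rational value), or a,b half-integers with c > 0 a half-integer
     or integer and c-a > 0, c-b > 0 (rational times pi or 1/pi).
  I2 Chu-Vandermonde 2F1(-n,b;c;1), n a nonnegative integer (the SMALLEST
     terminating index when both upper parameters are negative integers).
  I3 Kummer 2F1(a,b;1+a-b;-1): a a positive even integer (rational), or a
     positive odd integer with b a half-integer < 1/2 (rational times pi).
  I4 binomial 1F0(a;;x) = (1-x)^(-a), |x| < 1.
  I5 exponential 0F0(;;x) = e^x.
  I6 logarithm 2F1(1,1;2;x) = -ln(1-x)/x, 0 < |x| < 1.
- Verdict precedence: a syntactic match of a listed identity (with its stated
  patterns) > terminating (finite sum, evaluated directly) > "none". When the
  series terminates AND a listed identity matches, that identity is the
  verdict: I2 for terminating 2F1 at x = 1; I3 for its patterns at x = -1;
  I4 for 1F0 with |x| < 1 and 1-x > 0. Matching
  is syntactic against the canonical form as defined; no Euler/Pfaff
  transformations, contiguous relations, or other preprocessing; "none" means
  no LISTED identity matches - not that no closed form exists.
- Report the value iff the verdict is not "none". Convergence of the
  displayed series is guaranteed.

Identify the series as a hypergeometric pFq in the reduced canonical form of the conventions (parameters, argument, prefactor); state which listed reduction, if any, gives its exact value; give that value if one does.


This is -1 * 2F1(-1/5, 1; 9/10; 1/2) in reduced canonical form. Verdict: no listed reduction: x = 1/2 and upper {-1/5, 1} fail every I1-I6 pattern.

The tell: t_0 being -1, the constant factors (C = -1, x = 1/2) combine into one prefactor.
Adjacent-term ratio: r(k) = (1/2) * (k-1/5) (k+1) / [(k+9/10) (k+1)] ; factor over Q: parameters, x = (1/2), and C = -1.


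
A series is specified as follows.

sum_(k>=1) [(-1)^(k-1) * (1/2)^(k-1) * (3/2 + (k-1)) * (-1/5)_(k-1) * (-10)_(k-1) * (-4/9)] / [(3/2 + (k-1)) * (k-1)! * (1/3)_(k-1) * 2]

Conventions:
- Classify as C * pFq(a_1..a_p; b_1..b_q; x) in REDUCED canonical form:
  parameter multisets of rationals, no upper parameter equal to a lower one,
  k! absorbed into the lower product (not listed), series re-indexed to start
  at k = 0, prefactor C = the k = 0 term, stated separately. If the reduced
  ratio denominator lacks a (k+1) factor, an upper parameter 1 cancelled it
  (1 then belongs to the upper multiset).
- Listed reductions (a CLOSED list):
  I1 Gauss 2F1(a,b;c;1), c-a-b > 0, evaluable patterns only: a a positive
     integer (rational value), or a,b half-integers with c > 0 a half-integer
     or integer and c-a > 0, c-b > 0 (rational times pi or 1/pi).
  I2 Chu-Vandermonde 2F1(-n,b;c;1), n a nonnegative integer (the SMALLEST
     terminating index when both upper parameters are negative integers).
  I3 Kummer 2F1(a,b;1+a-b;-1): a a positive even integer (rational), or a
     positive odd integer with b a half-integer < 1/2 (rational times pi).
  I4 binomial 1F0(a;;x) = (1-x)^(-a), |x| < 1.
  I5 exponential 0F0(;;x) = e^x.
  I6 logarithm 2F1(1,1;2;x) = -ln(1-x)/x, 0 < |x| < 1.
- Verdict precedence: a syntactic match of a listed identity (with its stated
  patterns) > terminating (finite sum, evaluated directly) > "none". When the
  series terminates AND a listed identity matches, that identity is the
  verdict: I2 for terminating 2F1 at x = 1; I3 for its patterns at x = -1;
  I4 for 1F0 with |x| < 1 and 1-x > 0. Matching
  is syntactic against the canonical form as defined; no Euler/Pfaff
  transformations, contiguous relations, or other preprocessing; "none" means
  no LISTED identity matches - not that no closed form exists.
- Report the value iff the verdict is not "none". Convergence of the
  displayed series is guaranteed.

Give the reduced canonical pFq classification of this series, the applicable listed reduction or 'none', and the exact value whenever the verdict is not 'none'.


x = -1/2 here; the reduced form reads 2F1, upper {-10, -1/5}, lower {1/3}, C = -2/9. Verdict: terminating - the sum ends at index 10 because -10 is a negative integer; exact evaluation follows. Exact value: 39242087747718931/11261250000000000.

Structural cue: x = (-1/2) and the (-1)^k factor (C = -2/9, x = -1/2) folds into the argument's sign.
Step ratio: r(k) = (-1/2) * (k-10) (k-1/5) / [(k+1/3) (k+1)] - rational; roots negated = parameters, x = (-1/2), C = -2/9.
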